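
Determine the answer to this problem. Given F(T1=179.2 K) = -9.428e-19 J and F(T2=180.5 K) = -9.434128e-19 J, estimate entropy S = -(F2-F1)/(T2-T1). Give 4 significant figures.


Step 1: dF = F2 - F1 = -9.434128e-19 - (-9.428e-19) = -6.128e-22 J
Step 2: dT = T2 - T1 = 180.5 - 179.2 = 1.3 K
Step 3: S = -dF/dT = -(-6.128e-22)/1.3 = 4.714e-22 J/K

4.714e-22


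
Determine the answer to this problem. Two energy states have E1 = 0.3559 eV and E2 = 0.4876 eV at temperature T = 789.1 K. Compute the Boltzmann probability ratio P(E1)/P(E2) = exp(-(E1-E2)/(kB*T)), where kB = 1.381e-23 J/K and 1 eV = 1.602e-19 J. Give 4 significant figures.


Step 1: Compute energy difference dE = E1 - E2 = 0.3559 - 0.4876 = -0.1317 eV
Step 2: Convert to Joules: dE_J = -0.1317 * 1.602e-19 = -2.11e-20 J
Step 3: Compute exponent = -dE_J / (kB * T) = -(-2.11e-20) / (1.381e-23 * 789.1) = 1.936
Step 4: P(E1)/P(E2) = exp(1.936) = 6.932

6.932


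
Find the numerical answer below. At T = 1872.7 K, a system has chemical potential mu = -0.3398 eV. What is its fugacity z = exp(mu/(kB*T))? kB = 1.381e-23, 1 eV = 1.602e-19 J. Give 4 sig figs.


Step 1: Convert mu to Joules: -0.3398*1.602e-19 = -5.444e-20 J
Step 2: kB*T = 1.381e-23*1872.7 = 2.586e-20 J
Step 3: mu/(kB*T) = -2.105
Step 4: z = exp(-2.105) = 0.1219

0.1219


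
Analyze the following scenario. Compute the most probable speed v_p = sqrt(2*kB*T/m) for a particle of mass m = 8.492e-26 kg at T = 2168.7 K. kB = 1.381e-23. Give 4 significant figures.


Step 1: Numerator = 2*kB*T = 2*1.381e-23*2168.7 = 5.99e-20
Step 2: Ratio = 5.99e-20 / 8.492e-26 = 7.054e+05
Step 3: v_p = sqrt(7.054e+05) = 839.9 m/s

839.9


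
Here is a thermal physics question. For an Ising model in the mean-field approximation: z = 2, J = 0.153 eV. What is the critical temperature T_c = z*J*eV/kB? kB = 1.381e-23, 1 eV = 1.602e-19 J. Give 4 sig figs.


Step 1: z*J = 2*0.153 = 0.306 eV
Step 2: Convert to Joules: 0.306*1.602e-19 = 4.902e-20 J
Step 3: T_c = 4.902e-20 / 1.381e-23 = 3550 K

3550


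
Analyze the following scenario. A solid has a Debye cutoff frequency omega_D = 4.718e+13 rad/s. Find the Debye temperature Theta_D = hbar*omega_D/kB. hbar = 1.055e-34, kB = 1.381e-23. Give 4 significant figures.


Step 1: hbar*omega_D = 1.055e-34 * 4.718e+13 = 4.977e-21 J
Step 2: Theta_D = 4.977e-21 / 1.381e-23
Step 3: Theta_D = 360.4 K

360.4


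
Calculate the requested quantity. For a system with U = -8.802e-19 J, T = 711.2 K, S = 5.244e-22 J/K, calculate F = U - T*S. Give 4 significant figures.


Step 1: T*S = 711.2 * 5.244e-22 = 3.73e-19 J
Step 2: F = U - T*S = -8.802e-19 - 3.73e-19
Step 3: F = -1.253e-18 J

-1.253e-18


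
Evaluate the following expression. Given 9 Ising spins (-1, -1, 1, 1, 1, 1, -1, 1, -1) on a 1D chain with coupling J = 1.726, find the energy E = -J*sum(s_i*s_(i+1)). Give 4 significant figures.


Step 1: Nearest-neighbor products: 1, -1, 1, 1, 1, -1, -1, -1
Step 2: Sum of products = 0
Step 3: E = -1.726 * 0 = 0

0


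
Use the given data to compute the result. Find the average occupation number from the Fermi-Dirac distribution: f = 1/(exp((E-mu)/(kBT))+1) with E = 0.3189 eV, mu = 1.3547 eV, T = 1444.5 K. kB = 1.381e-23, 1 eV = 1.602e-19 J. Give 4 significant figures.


Step 1: (E - mu) = 0.3189 - 1.3547 = -1.036 eV
Step 2: Convert: (E-mu)*eV = -1.659e-19 J
Step 3: x = (E-mu)*eV/(kB*T) = -8.318
Step 4: f = 1/(exp(-8.318)+1) = 0.9998

0.9998


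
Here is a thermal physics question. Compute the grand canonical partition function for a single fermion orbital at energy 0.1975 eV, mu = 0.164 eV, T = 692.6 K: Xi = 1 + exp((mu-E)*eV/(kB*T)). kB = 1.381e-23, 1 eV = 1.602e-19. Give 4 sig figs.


Step 1: (mu - E) = 0.164 - 0.1975 = -0.0335 eV
Step 2: x = (mu-E)*eV/(kB*T) = -0.0335*1.602e-19/(1.381e-23*692.6) = -0.5611
Step 3: exp(x) = 0.5706
Step 4: Xi = 1 + 0.5706 = 1.571

1.571


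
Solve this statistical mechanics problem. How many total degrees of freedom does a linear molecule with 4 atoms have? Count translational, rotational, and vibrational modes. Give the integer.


Step 1: Translational DOF = 3
Step 2: Rotational DOF (linear) = 2
Step 3: Vibrational DOF = 3*4 - 5 = 7
Step 4: Total = 3 + 2 + 7 = 12

12


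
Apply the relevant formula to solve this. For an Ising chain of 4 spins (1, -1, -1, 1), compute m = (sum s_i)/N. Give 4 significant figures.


Step 1: Count up spins (+1): 2, down spins (-1): 2
Step 2: Total magnetization M = 2 - 2 = 0
Step 3: m = M/N = 0/4 = 0

0


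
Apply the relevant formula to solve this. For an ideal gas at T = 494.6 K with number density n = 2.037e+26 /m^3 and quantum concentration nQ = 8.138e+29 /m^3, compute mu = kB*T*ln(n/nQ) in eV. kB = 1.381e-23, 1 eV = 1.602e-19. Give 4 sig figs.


Step 1: n/nQ = 2.037e+26/8.138e+29 = 0.0002503
Step 2: ln(n/nQ) = -8.293
Step 3: mu = kB*T*ln(n/nQ) = 6.83e-21*-8.293 = -5.664e-20 J
Step 4: Convert to eV: -5.664e-20/1.602e-19 = -0.3536 eV

-0.3536


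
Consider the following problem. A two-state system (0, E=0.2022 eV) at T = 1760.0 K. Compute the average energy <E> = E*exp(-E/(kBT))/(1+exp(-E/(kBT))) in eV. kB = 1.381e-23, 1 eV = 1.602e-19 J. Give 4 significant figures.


Step 1: beta*E = 0.2022*1.602e-19/(1.381e-23*1760.0) = 1.333
Step 2: exp(-beta*E) = 0.2638
Step 3: <E> = 0.2022*0.2638/(1+0.2638) = 0.0422 eV

0.0422


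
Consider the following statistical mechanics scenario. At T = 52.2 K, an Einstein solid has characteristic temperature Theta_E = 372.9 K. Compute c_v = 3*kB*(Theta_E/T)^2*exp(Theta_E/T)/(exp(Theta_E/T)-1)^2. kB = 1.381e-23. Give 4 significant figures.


Step 1: x = Theta_E/T = 372.9/52.2 = 7.144
Step 2: x^2 = 51.03
Step 3: exp(x) = 1266
Step 4: c_v = 3*1.381e-23*51.03*1266/(1266-1)^2 = 1.673e-24

1.673e-24


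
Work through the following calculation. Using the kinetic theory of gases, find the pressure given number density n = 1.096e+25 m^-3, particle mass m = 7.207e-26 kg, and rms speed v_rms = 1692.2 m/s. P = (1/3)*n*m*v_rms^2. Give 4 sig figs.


Step 1: v_rms^2 = 1692.2^2 = 2.864e+06
Step 2: n*m = 1.096e+25*7.207e-26 = 0.7899
Step 3: P = (1/3)*0.7899*2.864e+06 = 7.54e+05 Pa

7.54e+05


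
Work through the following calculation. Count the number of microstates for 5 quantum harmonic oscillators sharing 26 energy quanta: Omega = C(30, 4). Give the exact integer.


Step 1: Use binomial coefficient C(30, 4)
Step 2: Numerator = 30! / 26!
Step 3: Denominator = 4!
Step 4: Omega = 27405

27405


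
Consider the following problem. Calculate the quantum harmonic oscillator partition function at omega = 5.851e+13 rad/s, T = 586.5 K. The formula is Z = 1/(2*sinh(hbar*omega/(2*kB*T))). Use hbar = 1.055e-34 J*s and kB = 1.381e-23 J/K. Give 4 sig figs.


Step 1: Compute x = hbar*omega/(kB*T) = 1.055e-34*5.851e+13/(1.381e-23*586.5) = 0.7621
Step 2: x/2 = 0.3811
Step 3: sinh(x/2) = 0.3903
Step 4: Z = 1/(2*0.3903) = 1.281

1.281


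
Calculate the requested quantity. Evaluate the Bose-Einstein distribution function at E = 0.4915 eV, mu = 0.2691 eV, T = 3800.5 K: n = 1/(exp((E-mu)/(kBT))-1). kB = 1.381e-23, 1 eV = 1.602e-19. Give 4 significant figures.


Step 1: (E - mu) = 0.2224 eV
Step 2: x = (E-mu)*eV/(kB*T) = 0.2224*1.602e-19/(1.381e-23*3800.5) = 0.6788
Step 3: exp(x) = 1.972
Step 4: n = 1/(exp(x)-1) = 1.029

1.029


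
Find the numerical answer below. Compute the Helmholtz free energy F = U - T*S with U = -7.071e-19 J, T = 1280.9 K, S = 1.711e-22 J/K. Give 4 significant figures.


Step 1: T*S = 1280.9 * 1.711e-22 = 2.192e-19 J
Step 2: F = U - T*S = -7.071e-19 - 2.192e-19
Step 3: F = -9.263e-19 J

-9.263e-19


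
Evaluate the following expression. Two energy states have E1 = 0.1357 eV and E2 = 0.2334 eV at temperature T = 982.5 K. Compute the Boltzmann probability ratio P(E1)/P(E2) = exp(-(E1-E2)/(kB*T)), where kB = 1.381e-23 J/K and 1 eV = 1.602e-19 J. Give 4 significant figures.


Step 1: Compute energy difference dE = E1 - E2 = 0.1357 - 0.2334 = -0.0977 eV
Step 2: Convert to Joules: dE_J = -0.0977 * 1.602e-19 = -1.565e-20 J
Step 3: Compute exponent = -dE_J / (kB * T) = -(-1.565e-20) / (1.381e-23 * 982.5) = 1.154
Step 4: P(E1)/P(E2) = exp(1.154) = 3.169

3.169


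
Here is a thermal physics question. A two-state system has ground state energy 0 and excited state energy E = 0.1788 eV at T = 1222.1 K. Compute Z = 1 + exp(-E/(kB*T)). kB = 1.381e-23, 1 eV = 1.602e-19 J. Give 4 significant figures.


Step 1: Compute beta*E = E*eV/(kB*T) = 0.1788*1.602e-19/(1.381e-23*1222.1) = 1.697
Step 2: exp(-beta*E) = exp(-1.697) = 0.1832
Step 3: Z = 1 + 0.1832 = 1.183

1.183


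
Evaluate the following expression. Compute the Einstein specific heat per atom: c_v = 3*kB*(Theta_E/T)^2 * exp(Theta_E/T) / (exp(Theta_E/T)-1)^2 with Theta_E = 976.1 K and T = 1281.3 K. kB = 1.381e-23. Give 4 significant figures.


Step 1: x = Theta_E/T = 976.1/1281.3 = 0.7618
Step 2: x^2 = 0.5803
Step 3: exp(x) = 2.142
Step 4: c_v = 3*1.381e-23*0.5803*2.142/(2.142-1)^2 = 3.948e-23

3.948e-23


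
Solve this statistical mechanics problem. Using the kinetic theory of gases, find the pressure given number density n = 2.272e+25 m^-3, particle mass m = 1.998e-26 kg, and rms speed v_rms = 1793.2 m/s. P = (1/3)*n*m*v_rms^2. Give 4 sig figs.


Step 1: v_rms^2 = 1793.2^2 = 3.216e+06
Step 2: n*m = 2.272e+25*1.998e-26 = 0.4539
Step 3: P = (1/3)*0.4539*3.216e+06 = 4.866e+05 Pa

4.866e+05


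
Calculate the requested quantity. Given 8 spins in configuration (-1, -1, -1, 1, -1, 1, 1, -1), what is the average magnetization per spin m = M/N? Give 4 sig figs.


Step 1: Count up spins (+1): 3, down spins (-1): 5
Step 2: Total magnetization M = 3 - 5 = -2
Step 3: m = M/N = -2/8 = -0.25

-0.25


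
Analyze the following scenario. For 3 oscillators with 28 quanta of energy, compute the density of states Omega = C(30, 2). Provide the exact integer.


Step 1: Use binomial coefficient C(30, 2)
Step 2: Numerator = 30! / 28!
Step 3: Denominator = 2!
Step 4: Omega = 435

435


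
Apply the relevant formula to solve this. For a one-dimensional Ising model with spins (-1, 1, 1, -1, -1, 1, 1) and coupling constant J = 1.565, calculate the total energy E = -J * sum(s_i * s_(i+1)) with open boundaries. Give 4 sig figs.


Step 1: Nearest-neighbor products: -1, 1, -1, 1, -1, 1
Step 2: Sum of products = 0
Step 3: E = -1.565 * 0 = 0

0


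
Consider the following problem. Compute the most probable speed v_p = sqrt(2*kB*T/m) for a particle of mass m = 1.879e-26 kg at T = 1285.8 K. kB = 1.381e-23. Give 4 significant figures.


Step 1: Numerator = 2*kB*T = 2*1.381e-23*1285.8 = 3.551e-20
Step 2: Ratio = 3.551e-20 / 1.879e-26 = 1.89e+06
Step 3: v_p = sqrt(1.89e+06) = 1375 m/s

1375


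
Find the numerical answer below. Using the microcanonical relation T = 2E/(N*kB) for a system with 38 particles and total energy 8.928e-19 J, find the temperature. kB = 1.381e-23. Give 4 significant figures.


Step 1: Numerator = 2*E = 2*8.928e-19 = 1.786e-18 J
Step 2: Denominator = N*kB = 38*1.381e-23 = 5.248e-22
Step 3: T = 1.786e-18 / 5.248e-22 = 3403 K

3403


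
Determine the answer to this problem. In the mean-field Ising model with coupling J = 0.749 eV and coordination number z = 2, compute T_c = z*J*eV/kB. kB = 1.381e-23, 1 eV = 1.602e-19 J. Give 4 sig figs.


Step 1: z*J = 2*0.749 = 1.498 eV
Step 2: Convert to Joules: 1.498*1.602e-19 = 2.4e-19 J
Step 3: T_c = 2.4e-19 / 1.381e-23 = 1.738e+04 K

1.738e+04


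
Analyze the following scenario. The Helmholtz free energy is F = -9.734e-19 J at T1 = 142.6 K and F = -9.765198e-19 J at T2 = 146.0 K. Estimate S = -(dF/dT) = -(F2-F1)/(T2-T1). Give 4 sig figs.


Step 1: dF = F2 - F1 = -9.765198e-19 - (-9.734e-19) = -3.1198e-21 J
Step 2: dT = T2 - T1 = 146.0 - 142.6 = 3.4 K
Step 3: S = -dF/dT = -(-3.1198e-21)/3.4 = 9.176e-22 J/K

9.176e-22


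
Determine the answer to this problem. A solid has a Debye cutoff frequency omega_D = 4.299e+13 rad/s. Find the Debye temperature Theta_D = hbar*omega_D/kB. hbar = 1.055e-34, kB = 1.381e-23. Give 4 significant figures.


Step 1: hbar*omega_D = 1.055e-34 * 4.299e+13 = 4.535e-21 J
Step 2: Theta_D = 4.535e-21 / 1.381e-23
Step 3: Theta_D = 328.4 K

328.4


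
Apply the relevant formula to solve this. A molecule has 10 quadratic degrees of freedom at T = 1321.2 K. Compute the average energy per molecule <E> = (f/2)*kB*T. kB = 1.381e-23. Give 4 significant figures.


Step 1: f/2 = 10/2 = 5
Step 2: kB*T = 1.381e-23 * 1321.2 = 1.825e-20
Step 3: <E> = 5 * 1.825e-20 = 9.123e-20 J

9.123e-20


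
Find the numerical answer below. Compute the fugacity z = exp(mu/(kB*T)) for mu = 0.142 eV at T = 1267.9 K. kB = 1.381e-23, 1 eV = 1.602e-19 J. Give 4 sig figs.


Step 1: Convert mu to Joules: 0.142*1.602e-19 = 2.275e-20 J
Step 2: kB*T = 1.381e-23*1267.9 = 1.751e-20 J
Step 3: mu/(kB*T) = 1.299
Step 4: z = exp(1.299) = 3.666

3.666


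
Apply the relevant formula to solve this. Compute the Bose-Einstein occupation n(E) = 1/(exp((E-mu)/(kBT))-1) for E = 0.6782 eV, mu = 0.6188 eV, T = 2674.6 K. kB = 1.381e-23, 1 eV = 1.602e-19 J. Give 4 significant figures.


Step 1: (E - mu) = 0.0594 eV
Step 2: x = (E-mu)*eV/(kB*T) = 0.0594*1.602e-19/(1.381e-23*2674.6) = 0.2576
Step 3: exp(x) = 1.294
Step 4: n = 1/(exp(x)-1) = 3.403

3.403


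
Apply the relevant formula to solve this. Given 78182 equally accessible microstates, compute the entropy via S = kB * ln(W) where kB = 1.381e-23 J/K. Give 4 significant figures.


Step 1: ln(W) = ln(78182) = 11.27
Step 2: S = kB * ln(W) = 1.381e-23 * 11.27
Step 3: S = 1.556e-22 J/K

1.556e-22


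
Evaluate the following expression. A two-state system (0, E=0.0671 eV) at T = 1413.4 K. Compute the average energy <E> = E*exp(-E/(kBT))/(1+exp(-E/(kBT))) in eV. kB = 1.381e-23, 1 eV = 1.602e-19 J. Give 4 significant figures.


Step 1: beta*E = 0.0671*1.602e-19/(1.381e-23*1413.4) = 0.5507
Step 2: exp(-beta*E) = 0.5765
Step 3: <E> = 0.0671*0.5765/(1+0.5765) = 0.02454 eV

0.02454


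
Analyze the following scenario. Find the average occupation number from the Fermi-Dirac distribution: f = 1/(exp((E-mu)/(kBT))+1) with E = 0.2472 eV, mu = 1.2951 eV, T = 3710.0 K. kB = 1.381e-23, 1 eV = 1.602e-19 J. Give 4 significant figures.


Step 1: (E - mu) = 0.2472 - 1.2951 = -1.048 eV
Step 2: Convert: (E-mu)*eV = -1.679e-19 J
Step 3: x = (E-mu)*eV/(kB*T) = -3.277
Step 4: f = 1/(exp(-3.277)+1) = 0.9636

0.9636


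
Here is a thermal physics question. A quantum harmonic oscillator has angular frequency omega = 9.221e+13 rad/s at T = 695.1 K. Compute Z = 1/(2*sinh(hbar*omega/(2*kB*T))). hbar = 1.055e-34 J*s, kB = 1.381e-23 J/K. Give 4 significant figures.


Step 1: Compute x = hbar*omega/(kB*T) = 1.055e-34*9.221e+13/(1.381e-23*695.1) = 1.013
Step 2: x/2 = 0.5067
Step 3: sinh(x/2) = 0.5287
Step 4: Z = 1/(2*0.5287) = 0.9458

0.9458


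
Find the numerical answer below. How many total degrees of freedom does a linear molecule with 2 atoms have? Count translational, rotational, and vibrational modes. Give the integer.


Step 1: Translational DOF = 3
Step 2: Rotational DOF (linear) = 2
Step 3: Vibrational DOF = 3*2 - 5 = 1
Step 4: Total = 3 + 2 + 1 = 6

6


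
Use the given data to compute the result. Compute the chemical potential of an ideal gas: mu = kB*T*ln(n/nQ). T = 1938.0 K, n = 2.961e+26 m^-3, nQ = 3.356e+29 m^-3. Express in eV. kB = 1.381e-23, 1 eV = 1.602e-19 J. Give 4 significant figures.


Step 1: n/nQ = 2.961e+26/3.356e+29 = 0.0008823
Step 2: ln(n/nQ) = -7.033
Step 3: mu = kB*T*ln(n/nQ) = 2.676e-20*-7.033 = -1.882e-19 J
Step 4: Convert to eV: -1.882e-19/1.602e-19 = -1.175 eV

-1.175


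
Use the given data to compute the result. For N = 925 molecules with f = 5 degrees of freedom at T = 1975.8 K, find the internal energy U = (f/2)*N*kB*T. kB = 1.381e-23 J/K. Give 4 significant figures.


Step 1: f/2 = 5/2 = 2.5
Step 2: N*kB*T = 925*1.381e-23*1975.8 = 2.524e-17
Step 3: U = 2.5 * 2.524e-17 = 6.31e-17 J

6.31e-17


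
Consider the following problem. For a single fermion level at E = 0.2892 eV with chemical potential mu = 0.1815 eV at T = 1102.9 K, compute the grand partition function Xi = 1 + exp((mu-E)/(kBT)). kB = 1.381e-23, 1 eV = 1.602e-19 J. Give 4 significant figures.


Step 1: (mu - E) = 0.1815 - 0.2892 = -0.1077 eV
Step 2: x = (mu-E)*eV/(kB*T) = -0.1077*1.602e-19/(1.381e-23*1102.9) = -1.133
Step 3: exp(x) = 0.3221
Step 4: Xi = 1 + 0.3221 = 1.322

1.322


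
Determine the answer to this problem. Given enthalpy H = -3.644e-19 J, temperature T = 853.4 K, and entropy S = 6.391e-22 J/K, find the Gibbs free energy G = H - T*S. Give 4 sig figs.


Step 1: T*S = 853.4 * 6.391e-22 = 5.454e-19 J
Step 2: G = H - T*S = -3.644e-19 - 5.454e-19
Step 3: G = -9.098e-19 J

-9.098e-19


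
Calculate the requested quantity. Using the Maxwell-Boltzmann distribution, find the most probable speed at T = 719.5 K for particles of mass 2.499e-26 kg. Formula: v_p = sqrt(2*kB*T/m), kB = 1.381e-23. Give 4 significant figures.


Step 1: Numerator = 2*kB*T = 2*1.381e-23*719.5 = 1.987e-20
Step 2: Ratio = 1.987e-20 / 2.499e-26 = 7.952e+05
Step 3: v_p = sqrt(7.952e+05) = 891.8 m/s

891.8


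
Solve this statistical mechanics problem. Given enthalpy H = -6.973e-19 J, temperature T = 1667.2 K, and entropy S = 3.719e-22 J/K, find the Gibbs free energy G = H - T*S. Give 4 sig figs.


Step 1: T*S = 1667.2 * 3.719e-22 = 6.2e-19 J
Step 2: G = H - T*S = -6.973e-19 - 6.2e-19
Step 3: G = -1.317e-18 J

-1.317e-18


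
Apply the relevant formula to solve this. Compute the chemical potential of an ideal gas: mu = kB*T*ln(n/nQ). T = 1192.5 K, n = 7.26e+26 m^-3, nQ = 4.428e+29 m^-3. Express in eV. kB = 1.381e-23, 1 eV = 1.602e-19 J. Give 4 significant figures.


Step 1: n/nQ = 7.26e+26/4.428e+29 = 0.00164
Step 2: ln(n/nQ) = -6.413
Step 3: mu = kB*T*ln(n/nQ) = 1.647e-20*-6.413 = -1.056e-19 J
Step 4: Convert to eV: -1.056e-19/1.602e-19 = -0.6593 eV

-0.6593


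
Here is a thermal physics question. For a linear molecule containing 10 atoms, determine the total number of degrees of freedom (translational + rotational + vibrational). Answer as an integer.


Step 1: Translational DOF = 3
Step 2: Rotational DOF (linear) = 2
Step 3: Vibrational DOF = 3*10 - 5 = 25
Step 4: Total = 3 + 2 + 25 = 30

30


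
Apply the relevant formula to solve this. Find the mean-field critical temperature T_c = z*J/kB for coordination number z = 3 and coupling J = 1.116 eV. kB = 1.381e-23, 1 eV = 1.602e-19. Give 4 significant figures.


Step 1: z*J = 3*1.116 = 3.348 eV
Step 2: Convert to Joules: 3.348*1.602e-19 = 5.363e-19 J
Step 3: T_c = 5.363e-19 / 1.381e-23 = 3.884e+04 K

3.884e+04


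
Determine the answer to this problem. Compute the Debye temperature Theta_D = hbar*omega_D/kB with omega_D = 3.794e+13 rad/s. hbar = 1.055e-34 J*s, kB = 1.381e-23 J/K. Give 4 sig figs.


Step 1: hbar*omega_D = 1.055e-34 * 3.794e+13 = 4.003e-21 J
Step 2: Theta_D = 4.003e-21 / 1.381e-23
Step 3: Theta_D = 289.8 K

289.8


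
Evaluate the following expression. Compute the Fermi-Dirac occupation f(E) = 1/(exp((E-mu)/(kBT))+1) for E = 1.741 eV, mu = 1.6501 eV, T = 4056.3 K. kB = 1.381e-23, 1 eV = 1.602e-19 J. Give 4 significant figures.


Step 1: (E - mu) = 1.741 - 1.6501 = 0.0909 eV
Step 2: Convert: (E-mu)*eV = 1.456e-20 J
Step 3: x = (E-mu)*eV/(kB*T) = 0.26
Step 4: f = 1/(exp(0.26)+1) = 0.4354

0.4354


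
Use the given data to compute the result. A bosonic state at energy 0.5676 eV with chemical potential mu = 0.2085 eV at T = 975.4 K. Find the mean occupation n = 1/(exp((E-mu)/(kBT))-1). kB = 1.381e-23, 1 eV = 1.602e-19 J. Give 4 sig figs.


Step 1: (E - mu) = 0.3591 eV
Step 2: x = (E-mu)*eV/(kB*T) = 0.3591*1.602e-19/(1.381e-23*975.4) = 4.271
Step 3: exp(x) = 71.57
Step 4: n = 1/(exp(x)-1) = 0.01417

0.01417


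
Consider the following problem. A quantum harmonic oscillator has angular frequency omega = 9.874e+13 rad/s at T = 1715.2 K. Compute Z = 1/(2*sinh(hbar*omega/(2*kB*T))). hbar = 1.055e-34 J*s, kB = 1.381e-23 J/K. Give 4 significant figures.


Step 1: Compute x = hbar*omega/(kB*T) = 1.055e-34*9.874e+13/(1.381e-23*1715.2) = 0.4398
Step 2: x/2 = 0.2199
Step 3: sinh(x/2) = 0.2217
Step 4: Z = 1/(2*0.2217) = 2.256

2.256


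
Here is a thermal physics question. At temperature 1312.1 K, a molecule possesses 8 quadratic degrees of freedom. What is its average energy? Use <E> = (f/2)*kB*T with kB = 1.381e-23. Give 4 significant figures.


Step 1: f/2 = 8/2 = 4
Step 2: kB*T = 1.381e-23 * 1312.1 = 1.812e-20
Step 3: <E> = 4 * 1.812e-20 = 7.248e-20 J

7.248e-20


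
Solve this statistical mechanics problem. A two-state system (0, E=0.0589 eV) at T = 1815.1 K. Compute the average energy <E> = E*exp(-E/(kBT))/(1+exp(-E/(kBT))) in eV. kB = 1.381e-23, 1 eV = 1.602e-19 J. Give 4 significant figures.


Step 1: beta*E = 0.0589*1.602e-19/(1.381e-23*1815.1) = 0.3764
Step 2: exp(-beta*E) = 0.6863
Step 3: <E> = 0.0589*0.6863/(1+0.6863) = 0.02397 eV

0.02397


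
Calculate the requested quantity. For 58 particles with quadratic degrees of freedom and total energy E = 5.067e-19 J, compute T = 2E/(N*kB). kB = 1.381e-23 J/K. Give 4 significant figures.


Step 1: Numerator = 2*E = 2*5.067e-19 = 1.013e-18 J
Step 2: Denominator = N*kB = 58*1.381e-23 = 8.01e-22
Step 3: T = 1.013e-18 / 8.01e-22 = 1265 K

1265


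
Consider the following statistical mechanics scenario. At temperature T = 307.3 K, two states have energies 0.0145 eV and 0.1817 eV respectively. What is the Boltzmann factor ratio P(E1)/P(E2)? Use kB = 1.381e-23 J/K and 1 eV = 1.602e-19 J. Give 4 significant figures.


Step 1: Compute energy difference dE = E1 - E2 = 0.0145 - 0.1817 = -0.1672 eV
Step 2: Convert to Joules: dE_J = -0.1672 * 1.602e-19 = -2.679e-20 J
Step 3: Compute exponent = -dE_J / (kB * T) = -(-2.679e-20) / (1.381e-23 * 307.3) = 6.312
Step 4: P(E1)/P(E2) = exp(6.312) = 551

551


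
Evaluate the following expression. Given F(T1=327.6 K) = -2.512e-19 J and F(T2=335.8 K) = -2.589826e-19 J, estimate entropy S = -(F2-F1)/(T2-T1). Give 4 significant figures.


Step 1: dF = F2 - F1 = -2.589826e-19 - (-2.512e-19) = -7.7826e-21 J
Step 2: dT = T2 - T1 = 335.8 - 327.6 = 8.2 K
Step 3: S = -dF/dT = -(-7.7826e-21)/8.2 = 9.491e-22 J/K

9.491e-22


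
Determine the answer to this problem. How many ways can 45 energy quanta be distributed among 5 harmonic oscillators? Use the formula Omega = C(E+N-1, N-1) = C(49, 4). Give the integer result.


Step 1: Use binomial coefficient C(49, 4)
Step 2: Numerator = 49! / 45!
Step 3: Denominator = 4!
Step 4: Omega = 211876

211876


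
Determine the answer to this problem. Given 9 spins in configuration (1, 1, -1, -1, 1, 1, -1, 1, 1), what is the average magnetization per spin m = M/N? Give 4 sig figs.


Step 1: Count up spins (+1): 6, down spins (-1): 3
Step 2: Total magnetization M = 6 - 3 = 3
Step 3: m = M/N = 3/9 = 0.3333

0.3333


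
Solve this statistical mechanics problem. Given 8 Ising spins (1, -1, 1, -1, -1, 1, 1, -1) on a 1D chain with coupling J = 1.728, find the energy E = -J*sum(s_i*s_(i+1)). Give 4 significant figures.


Step 1: Nearest-neighbor products: -1, -1, -1, 1, -1, 1, -1
Step 2: Sum of products = -3
Step 3: E = -1.728 * -3 = 5.184

5.184


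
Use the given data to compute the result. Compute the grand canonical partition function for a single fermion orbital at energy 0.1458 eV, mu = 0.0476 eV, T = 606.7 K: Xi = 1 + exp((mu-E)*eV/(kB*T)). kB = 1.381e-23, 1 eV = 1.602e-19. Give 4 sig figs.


Step 1: (mu - E) = 0.0476 - 0.1458 = -0.0982 eV
Step 2: x = (mu-E)*eV/(kB*T) = -0.0982*1.602e-19/(1.381e-23*606.7) = -1.878
Step 3: exp(x) = 0.153
Step 4: Xi = 1 + 0.153 = 1.153

1.153


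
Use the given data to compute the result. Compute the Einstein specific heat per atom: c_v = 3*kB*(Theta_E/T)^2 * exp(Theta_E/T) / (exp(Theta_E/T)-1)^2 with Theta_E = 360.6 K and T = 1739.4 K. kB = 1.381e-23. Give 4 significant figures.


Step 1: x = Theta_E/T = 360.6/1739.4 = 0.2073
Step 2: x^2 = 0.04298
Step 3: exp(x) = 1.23
Step 4: c_v = 3*1.381e-23*0.04298*1.23/(1.23-1)^2 = 4.128e-23

4.128e-23


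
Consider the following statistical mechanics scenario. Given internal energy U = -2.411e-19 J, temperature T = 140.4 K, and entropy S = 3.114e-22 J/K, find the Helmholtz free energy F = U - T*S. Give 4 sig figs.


Step 1: T*S = 140.4 * 3.114e-22 = 4.372e-20 J
Step 2: F = U - T*S = -2.411e-19 - 4.372e-20
Step 3: F = -2.848e-19 J

-2.848e-19


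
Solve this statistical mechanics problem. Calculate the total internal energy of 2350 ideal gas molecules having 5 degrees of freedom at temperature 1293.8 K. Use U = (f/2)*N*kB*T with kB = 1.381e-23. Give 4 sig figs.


Step 1: f/2 = 5/2 = 2.5
Step 2: N*kB*T = 2350*1.381e-23*1293.8 = 4.199e-17
Step 3: U = 2.5 * 4.199e-17 = 1.05e-16 J

1.05e-16


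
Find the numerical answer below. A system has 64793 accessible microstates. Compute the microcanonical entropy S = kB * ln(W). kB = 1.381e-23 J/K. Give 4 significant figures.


Step 1: ln(W) = ln(64793) = 11.08
Step 2: S = kB * ln(W) = 1.381e-23 * 11.08
Step 3: S = 1.53e-22 J/K

1.53e-22


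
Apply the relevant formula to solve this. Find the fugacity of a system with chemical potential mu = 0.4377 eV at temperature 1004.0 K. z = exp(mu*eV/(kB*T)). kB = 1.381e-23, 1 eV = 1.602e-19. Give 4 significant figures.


Step 1: Convert mu to Joules: 0.4377*1.602e-19 = 7.012e-20 J
Step 2: kB*T = 1.381e-23*1004.0 = 1.387e-20 J
Step 3: mu/(kB*T) = 5.057
Step 4: z = exp(5.057) = 157.2

157.2


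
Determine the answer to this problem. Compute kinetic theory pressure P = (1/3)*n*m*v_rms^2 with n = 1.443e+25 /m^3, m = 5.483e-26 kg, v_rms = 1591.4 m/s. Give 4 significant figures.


Step 1: v_rms^2 = 1591.4^2 = 2.533e+06
Step 2: n*m = 1.443e+25*5.483e-26 = 0.7912
Step 3: P = (1/3)*0.7912*2.533e+06 = 6.679e+05 Pa

6.679e+05


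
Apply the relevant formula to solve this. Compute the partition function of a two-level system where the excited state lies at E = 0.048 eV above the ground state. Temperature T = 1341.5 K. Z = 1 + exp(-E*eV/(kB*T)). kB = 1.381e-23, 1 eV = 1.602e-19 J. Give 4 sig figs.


Step 1: Compute beta*E = E*eV/(kB*T) = 0.048*1.602e-19/(1.381e-23*1341.5) = 0.4151
Step 2: exp(-beta*E) = exp(-0.4151) = 0.6603
Step 3: Z = 1 + 0.6603 = 1.66

1.66


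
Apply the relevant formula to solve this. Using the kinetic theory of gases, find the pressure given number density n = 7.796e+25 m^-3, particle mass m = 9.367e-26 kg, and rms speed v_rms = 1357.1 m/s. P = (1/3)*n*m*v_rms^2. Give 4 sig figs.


Step 1: v_rms^2 = 1357.1^2 = 1.842e+06
Step 2: n*m = 7.796e+25*9.367e-26 = 7.303
Step 3: P = (1/3)*7.303*1.842e+06 = 4.483e+06 Pa

4.483e+06


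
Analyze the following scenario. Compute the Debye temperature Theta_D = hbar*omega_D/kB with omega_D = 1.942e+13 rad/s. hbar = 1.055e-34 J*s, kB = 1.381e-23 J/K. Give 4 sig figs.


Step 1: hbar*omega_D = 1.055e-34 * 1.942e+13 = 2.049e-21 J
Step 2: Theta_D = 2.049e-21 / 1.381e-23
Step 3: Theta_D = 148.4 K

148.4


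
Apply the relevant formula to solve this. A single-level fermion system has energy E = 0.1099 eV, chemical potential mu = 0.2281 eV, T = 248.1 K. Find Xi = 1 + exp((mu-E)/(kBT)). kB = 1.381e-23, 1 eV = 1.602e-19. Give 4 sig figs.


Step 1: (mu - E) = 0.2281 - 0.1099 = 0.1182 eV
Step 2: x = (mu-E)*eV/(kB*T) = 0.1182*1.602e-19/(1.381e-23*248.1) = 5.527
Step 3: exp(x) = 251.3
Step 4: Xi = 1 + 251.3 = 252.3

252.3


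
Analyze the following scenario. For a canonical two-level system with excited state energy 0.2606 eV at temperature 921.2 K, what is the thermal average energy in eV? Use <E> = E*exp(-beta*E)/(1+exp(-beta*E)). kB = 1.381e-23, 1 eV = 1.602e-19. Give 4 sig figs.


Step 1: beta*E = 0.2606*1.602e-19/(1.381e-23*921.2) = 3.282
Step 2: exp(-beta*E) = 0.03757
Step 3: <E> = 0.2606*0.03757/(1+0.03757) = 0.009436 eV

0.009436


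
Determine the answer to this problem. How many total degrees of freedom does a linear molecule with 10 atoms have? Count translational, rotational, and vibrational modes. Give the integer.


Step 1: Translational DOF = 3
Step 2: Rotational DOF (linear) = 2
Step 3: Vibrational DOF = 3*10 - 5 = 25
Step 4: Total = 3 + 2 + 25 = 30

30


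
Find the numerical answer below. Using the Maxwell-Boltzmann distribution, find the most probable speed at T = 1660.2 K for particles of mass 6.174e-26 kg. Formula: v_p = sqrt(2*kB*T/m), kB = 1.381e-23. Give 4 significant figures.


Step 1: Numerator = 2*kB*T = 2*1.381e-23*1660.2 = 4.585e-20
Step 2: Ratio = 4.585e-20 / 6.174e-26 = 7.427e+05
Step 3: v_p = sqrt(7.427e+05) = 861.8 m/s

861.8


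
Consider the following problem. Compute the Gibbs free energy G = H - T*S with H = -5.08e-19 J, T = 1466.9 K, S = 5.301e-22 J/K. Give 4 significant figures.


Step 1: T*S = 1466.9 * 5.301e-22 = 7.776e-19 J
Step 2: G = H - T*S = -5.08e-19 - 7.776e-19
Step 3: G = -1.286e-18 J

-1.286e-18


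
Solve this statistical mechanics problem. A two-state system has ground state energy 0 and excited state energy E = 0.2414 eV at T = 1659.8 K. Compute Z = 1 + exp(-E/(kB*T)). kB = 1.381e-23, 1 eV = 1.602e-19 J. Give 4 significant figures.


Step 1: Compute beta*E = E*eV/(kB*T) = 0.2414*1.602e-19/(1.381e-23*1659.8) = 1.687
Step 2: exp(-beta*E) = exp(-1.687) = 0.185
Step 3: Z = 1 + 0.185 = 1.185

1.185


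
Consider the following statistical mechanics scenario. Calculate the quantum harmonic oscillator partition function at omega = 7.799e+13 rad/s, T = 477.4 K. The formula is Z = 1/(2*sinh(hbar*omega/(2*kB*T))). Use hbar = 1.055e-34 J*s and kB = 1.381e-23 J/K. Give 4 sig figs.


Step 1: Compute x = hbar*omega/(kB*T) = 1.055e-34*7.799e+13/(1.381e-23*477.4) = 1.248
Step 2: x/2 = 0.624
Step 3: sinh(x/2) = 0.6653
Step 4: Z = 1/(2*0.6653) = 0.7515

0.7515


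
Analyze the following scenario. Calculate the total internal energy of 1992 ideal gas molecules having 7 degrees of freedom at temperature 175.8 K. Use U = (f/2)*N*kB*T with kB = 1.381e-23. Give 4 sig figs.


Step 1: f/2 = 7/2 = 3.5
Step 2: N*kB*T = 1992*1.381e-23*175.8 = 4.836e-18
Step 3: U = 3.5 * 4.836e-18 = 1.693e-17 J

1.693e-17


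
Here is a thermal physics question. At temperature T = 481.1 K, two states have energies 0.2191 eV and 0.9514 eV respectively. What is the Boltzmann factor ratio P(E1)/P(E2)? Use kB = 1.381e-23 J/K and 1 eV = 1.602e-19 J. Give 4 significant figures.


Step 1: Compute energy difference dE = E1 - E2 = 0.2191 - 0.9514 = -0.7323 eV
Step 2: Convert to Joules: dE_J = -0.7323 * 1.602e-19 = -1.173e-19 J
Step 3: Compute exponent = -dE_J / (kB * T) = -(-1.173e-19) / (1.381e-23 * 481.1) = 17.66
Step 4: P(E1)/P(E2) = exp(17.66) = 4.661e+07

4.661e+07


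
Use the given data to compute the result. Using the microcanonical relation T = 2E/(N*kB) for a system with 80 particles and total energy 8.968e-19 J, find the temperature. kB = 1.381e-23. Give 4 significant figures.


Step 1: Numerator = 2*E = 2*8.968e-19 = 1.794e-18 J
Step 2: Denominator = N*kB = 80*1.381e-23 = 1.105e-21
Step 3: T = 1.794e-18 / 1.105e-21 = 1623 K

1623


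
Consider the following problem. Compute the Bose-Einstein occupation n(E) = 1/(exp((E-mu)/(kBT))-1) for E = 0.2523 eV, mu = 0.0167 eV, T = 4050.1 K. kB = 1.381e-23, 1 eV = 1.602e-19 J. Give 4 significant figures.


Step 1: (E - mu) = 0.2356 eV
Step 2: x = (E-mu)*eV/(kB*T) = 0.2356*1.602e-19/(1.381e-23*4050.1) = 0.6748
Step 3: exp(x) = 1.964
Step 4: n = 1/(exp(x)-1) = 1.038

1.038


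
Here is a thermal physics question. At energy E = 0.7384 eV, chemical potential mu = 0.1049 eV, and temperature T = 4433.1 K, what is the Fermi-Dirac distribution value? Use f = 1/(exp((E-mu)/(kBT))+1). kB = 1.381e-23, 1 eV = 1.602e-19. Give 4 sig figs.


Step 1: (E - mu) = 0.7384 - 0.1049 = 0.6335 eV
Step 2: Convert: (E-mu)*eV = 1.015e-19 J
Step 3: x = (E-mu)*eV/(kB*T) = 1.658
Step 4: f = 1/(exp(1.658)+1) = 0.1601

0.1601


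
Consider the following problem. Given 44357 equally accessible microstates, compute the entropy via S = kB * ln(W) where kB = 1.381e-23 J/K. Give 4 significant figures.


Step 1: ln(W) = ln(44357) = 10.7
Step 2: S = kB * ln(W) = 1.381e-23 * 10.7
Step 3: S = 1.478e-22 J/K

1.478e-22


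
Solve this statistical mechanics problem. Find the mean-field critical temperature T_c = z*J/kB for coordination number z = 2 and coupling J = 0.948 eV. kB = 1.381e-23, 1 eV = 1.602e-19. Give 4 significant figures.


Step 1: z*J = 2*0.948 = 1.896 eV
Step 2: Convert to Joules: 1.896*1.602e-19 = 3.037e-19 J
Step 3: T_c = 3.037e-19 / 1.381e-23 = 2.199e+04 K

2.199e+04


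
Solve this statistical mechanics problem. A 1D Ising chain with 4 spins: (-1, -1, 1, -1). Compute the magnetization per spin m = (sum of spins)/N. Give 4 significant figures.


Step 1: Count up spins (+1): 1, down spins (-1): 3
Step 2: Total magnetization M = 1 - 3 = -2
Step 3: m = M/N = -2/4 = -0.5

-0.5


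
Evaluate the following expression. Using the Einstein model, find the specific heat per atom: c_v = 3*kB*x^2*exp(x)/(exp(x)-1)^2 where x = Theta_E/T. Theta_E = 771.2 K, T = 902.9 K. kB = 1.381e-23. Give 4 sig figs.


Step 1: x = Theta_E/T = 771.2/902.9 = 0.8541
Step 2: x^2 = 0.7295
Step 3: exp(x) = 2.349
Step 4: c_v = 3*1.381e-23*0.7295*2.349/(2.349-1)^2 = 3.9e-23

3.9e-23


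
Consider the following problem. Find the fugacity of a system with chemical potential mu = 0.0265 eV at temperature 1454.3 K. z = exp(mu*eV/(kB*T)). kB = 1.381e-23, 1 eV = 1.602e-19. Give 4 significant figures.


Step 1: Convert mu to Joules: 0.0265*1.602e-19 = 4.245e-21 J
Step 2: kB*T = 1.381e-23*1454.3 = 2.008e-20 J
Step 3: mu/(kB*T) = 0.2114
Step 4: z = exp(0.2114) = 1.235

1.235


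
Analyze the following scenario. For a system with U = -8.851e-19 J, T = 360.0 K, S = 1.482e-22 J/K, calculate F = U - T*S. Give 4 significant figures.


Step 1: T*S = 360.0 * 1.482e-22 = 5.335e-20 J
Step 2: F = U - T*S = -8.851e-19 - 5.335e-20
Step 3: F = -9.385e-19 J

-9.385e-19


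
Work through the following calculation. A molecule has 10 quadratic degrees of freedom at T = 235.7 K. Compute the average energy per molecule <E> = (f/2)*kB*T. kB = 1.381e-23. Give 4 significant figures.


Step 1: f/2 = 10/2 = 5
Step 2: kB*T = 1.381e-23 * 235.7 = 3.255e-21
Step 3: <E> = 5 * 3.255e-21 = 1.628e-20 J

1.628e-20


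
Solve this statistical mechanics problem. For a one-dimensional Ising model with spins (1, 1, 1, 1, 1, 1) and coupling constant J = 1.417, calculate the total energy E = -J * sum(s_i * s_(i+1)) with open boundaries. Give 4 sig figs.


Step 1: Nearest-neighbor products: 1, 1, 1, 1, 1
Step 2: Sum of products = 5
Step 3: E = -1.417 * 5 = -7.085

-7.085


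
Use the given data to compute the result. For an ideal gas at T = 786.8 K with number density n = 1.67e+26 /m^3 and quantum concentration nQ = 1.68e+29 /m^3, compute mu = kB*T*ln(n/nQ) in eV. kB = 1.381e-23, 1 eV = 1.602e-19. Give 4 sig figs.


Step 1: n/nQ = 1.67e+26/1.68e+29 = 0.000994
Step 2: ln(n/nQ) = -6.914
Step 3: mu = kB*T*ln(n/nQ) = 1.087e-20*-6.914 = -7.512e-20 J
Step 4: Convert to eV: -7.512e-20/1.602e-19 = -0.4689 eV

-0.4689


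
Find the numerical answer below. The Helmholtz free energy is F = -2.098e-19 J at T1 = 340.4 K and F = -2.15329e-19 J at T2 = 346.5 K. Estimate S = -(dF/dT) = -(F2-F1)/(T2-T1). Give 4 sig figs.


Step 1: dF = F2 - F1 = -2.15329e-19 - (-2.098e-19) = -5.529e-21 J
Step 2: dT = T2 - T1 = 346.5 - 340.4 = 6.1 K
Step 3: S = -dF/dT = -(-5.529e-21)/6.1 = 9.064e-22 J/K

9.064e-22


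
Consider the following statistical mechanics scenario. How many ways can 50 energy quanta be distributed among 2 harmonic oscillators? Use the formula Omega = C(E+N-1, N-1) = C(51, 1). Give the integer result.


Step 1: Use binomial coefficient C(51, 1)
Step 2: Numerator = 51! / 50!
Step 3: Denominator = 1!
Step 4: Omega = 51

51


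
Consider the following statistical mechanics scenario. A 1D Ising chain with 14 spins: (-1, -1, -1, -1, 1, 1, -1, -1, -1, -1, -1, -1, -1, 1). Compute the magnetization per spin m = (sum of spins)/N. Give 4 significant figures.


Step 1: Count up spins (+1): 3, down spins (-1): 11
Step 2: Total magnetization M = 3 - 11 = -8
Step 3: m = M/N = -8/14 = -0.5714

-0.5714


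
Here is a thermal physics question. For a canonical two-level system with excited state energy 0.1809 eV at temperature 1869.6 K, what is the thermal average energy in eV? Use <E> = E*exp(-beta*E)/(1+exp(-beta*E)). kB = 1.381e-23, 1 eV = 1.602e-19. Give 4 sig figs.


Step 1: beta*E = 0.1809*1.602e-19/(1.381e-23*1869.6) = 1.122
Step 2: exp(-beta*E) = 0.3255
Step 3: <E> = 0.1809*0.3255/(1+0.3255) = 0.04442 eV

0.04442


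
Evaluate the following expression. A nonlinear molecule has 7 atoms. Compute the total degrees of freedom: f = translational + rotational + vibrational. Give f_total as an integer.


Step 1: Translational DOF = 3
Step 2: Rotational DOF (nonlinear) = 3
Step 3: Vibrational DOF = 3*7 - 6 = 15
Step 4: Total = 3 + 3 + 15 = 21

21


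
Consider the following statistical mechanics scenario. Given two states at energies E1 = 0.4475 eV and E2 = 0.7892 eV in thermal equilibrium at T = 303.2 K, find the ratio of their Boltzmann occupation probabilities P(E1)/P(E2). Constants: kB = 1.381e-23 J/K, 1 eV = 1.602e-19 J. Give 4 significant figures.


Step 1: Compute energy difference dE = E1 - E2 = 0.4475 - 0.7892 = -0.3417 eV
Step 2: Convert to Joules: dE_J = -0.3417 * 1.602e-19 = -5.474e-20 J
Step 3: Compute exponent = -dE_J / (kB * T) = -(-5.474e-20) / (1.381e-23 * 303.2) = 13.07
Step 4: P(E1)/P(E2) = exp(13.07) = 4.761e+05

4.761e+05


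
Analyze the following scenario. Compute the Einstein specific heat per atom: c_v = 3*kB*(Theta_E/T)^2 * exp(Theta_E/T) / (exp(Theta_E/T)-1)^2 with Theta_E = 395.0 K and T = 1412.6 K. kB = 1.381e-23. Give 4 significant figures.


Step 1: x = Theta_E/T = 395.0/1412.6 = 0.2796
Step 2: x^2 = 0.07819
Step 3: exp(x) = 1.323
Step 4: c_v = 3*1.381e-23*0.07819*1.323/(1.323-1)^2 = 4.116e-23

4.116e-23


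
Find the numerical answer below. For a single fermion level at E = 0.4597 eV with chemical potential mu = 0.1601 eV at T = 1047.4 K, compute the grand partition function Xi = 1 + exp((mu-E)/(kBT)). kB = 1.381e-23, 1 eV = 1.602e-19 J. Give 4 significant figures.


Step 1: (mu - E) = 0.1601 - 0.4597 = -0.2996 eV
Step 2: x = (mu-E)*eV/(kB*T) = -0.2996*1.602e-19/(1.381e-23*1047.4) = -3.318
Step 3: exp(x) = 0.03622
Step 4: Xi = 1 + 0.03622 = 1.036

1.036


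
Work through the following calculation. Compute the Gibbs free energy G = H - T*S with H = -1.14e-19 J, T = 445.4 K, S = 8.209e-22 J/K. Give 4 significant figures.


Step 1: T*S = 445.4 * 8.209e-22 = 3.656e-19 J
Step 2: G = H - T*S = -1.14e-19 - 3.656e-19
Step 3: G = -4.796e-19 J

-4.796e-19


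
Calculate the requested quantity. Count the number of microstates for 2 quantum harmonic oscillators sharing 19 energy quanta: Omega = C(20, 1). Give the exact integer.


Step 1: Use binomial coefficient C(20, 1)
Step 2: Numerator = 20! / 19!
Step 3: Denominator = 1!
Step 4: Omega = 20

20


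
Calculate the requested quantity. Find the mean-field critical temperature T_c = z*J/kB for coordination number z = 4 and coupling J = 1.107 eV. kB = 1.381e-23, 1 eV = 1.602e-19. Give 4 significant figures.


Step 1: z*J = 4*1.107 = 4.428 eV
Step 2: Convert to Joules: 4.428*1.602e-19 = 7.094e-19 J
Step 3: T_c = 7.094e-19 / 1.381e-23 = 5.137e+04 K

5.137e+04


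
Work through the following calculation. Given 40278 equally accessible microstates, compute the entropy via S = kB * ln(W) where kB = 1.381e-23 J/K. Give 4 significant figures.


Step 1: ln(W) = ln(40278) = 10.6
Step 2: S = kB * ln(W) = 1.381e-23 * 10.6
Step 3: S = 1.464e-22 J/K

1.464e-22


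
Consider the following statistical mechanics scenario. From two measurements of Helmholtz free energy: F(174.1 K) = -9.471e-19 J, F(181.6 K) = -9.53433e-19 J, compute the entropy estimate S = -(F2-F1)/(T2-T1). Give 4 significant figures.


Step 1: dF = F2 - F1 = -9.53433e-19 - (-9.471e-19) = -6.333e-21 J
Step 2: dT = T2 - T1 = 181.6 - 174.1 = 7.5 K
Step 3: S = -dF/dT = -(-6.333e-21)/7.5 = 8.444e-22 J/K

8.444e-22
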